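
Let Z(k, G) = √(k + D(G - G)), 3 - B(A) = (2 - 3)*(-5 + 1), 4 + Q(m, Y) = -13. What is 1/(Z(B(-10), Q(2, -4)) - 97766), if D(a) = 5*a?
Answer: -97766/9558190757 - I/9558190757 ≈ -1.0228e-5 - 1.0462e-10*I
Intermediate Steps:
Q(m, Y) = -17 (Q(m, Y) = -4 - 13 = -17)
B(A) = -1 (B(A) = 3 - (2 - 3)*(-5 + 1) = 3 - (-1)*(-4) = 3 - 1*4 = 3 - 4 = -1)
Z(k, G) = √k (Z(k, G) = √(k + 5*(G - G)) = √(k + 5*0) = √(k + 0) = √k)
1/(Z(B(-10), Q(2, -4)) - 97766) = 1/(√(-1) - 97766) = 1/(I - 97766) = 1/(-97766 + I) = (-97766 - I)/9558190757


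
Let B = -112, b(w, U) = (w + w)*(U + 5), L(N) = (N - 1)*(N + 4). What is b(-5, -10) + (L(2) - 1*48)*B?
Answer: 4754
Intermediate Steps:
L(N) = (-1 + N)*(4 + N)
b(w, U) = 2*w*(5 + U) (b(w, U) = (2*w)*(5 + U) = 2*w*(5 + U))
b(-5, -10) + (L(2) - 1*48)*B = 2*(-5)*(5 - 10) + ((-4 + 2² + 3*2) - 1*48)*(-112) = 2*(-5)*(-5) + ((-4 + 4 + 6) - 48)*(-112) = 50 + (6 - 48)*(-112) = 50 - 42*(-112) = 50 + 4704 = 4754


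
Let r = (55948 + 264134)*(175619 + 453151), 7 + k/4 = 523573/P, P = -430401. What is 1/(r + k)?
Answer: 430401/86621626857669620 ≈ 4.9687e-12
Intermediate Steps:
k = -14145520/430401 (k = -28 + 4*(523573/(-430401)) = -28 + 4*(523573*(-1/430401)) = -28 + 4*(-523573/430401) = -28 - 2094292/430401 = -14145520/430401 ≈ -32.866)
r = 201257959140 (r = 320082*628770 = 201257959140)
1/(r + k) = 1/(201257959140 - 14145520/430401) = 1/(86621626857669620/430401) = 430401/86621626857669620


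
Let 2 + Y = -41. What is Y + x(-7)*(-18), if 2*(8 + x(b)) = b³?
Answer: 3188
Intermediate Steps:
Y = -43 (Y = -2 - 41 = -43)
x(b) = -8 + b³/2
Y + x(-7)*(-18) = -43 + (-8 + (½)*(-7)³)*(-18) = -43 + (-8 + (½)*(-343))*(-18) = -43 + (-8 - 343/2)*(-18) = -43 - 359/2*(-18) = -43 + 3231 = 3188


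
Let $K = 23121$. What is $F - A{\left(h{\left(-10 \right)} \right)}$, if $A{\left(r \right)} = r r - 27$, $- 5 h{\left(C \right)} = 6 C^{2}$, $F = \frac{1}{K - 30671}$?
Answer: $- \frac{108516151}{7550} \approx -14373.0$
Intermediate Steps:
$F = - \frac{1}{7550}$ ($F = \frac{1}{23121 - 30671} = \frac{1}{-7550} = - \frac{1}{7550} \approx -0.00013245$)
$h{\left(C \right)} = - \frac{6 C^{2}}{5}$
$A{\left(r \right)} = -27 + r^{2}$ ($A{\left(r \right)} = r^{2} - 27 = -27 + r^{2}$)
$F - A{\left(h{\left(-10 \right)} \right)} = - \frac{1}{7550} - \left(-27 + \left(- \frac{6 \left(-10\right)^{2}}{5}\right)^{2}\right) = - \frac{1}{7550} - \left(-27 + \left(\left(- \frac{6}{5}\right) 100\right)^{2}\right) = - \frac{1}{7550} - \left(-27 + \left(-120\right)^{2}\right) = - \frac{1}{7550} - \left(-27 + 14400\right) = - \frac{1}{7550} - 14373 = - \frac{108516151}{7550}$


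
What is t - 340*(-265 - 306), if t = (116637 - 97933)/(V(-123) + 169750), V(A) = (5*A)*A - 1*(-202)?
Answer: 47680220284/245597 ≈ 1.9414e+5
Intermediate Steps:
V(A) = 202 + 5*A² (V(A) = 5*A² + 202 = 202 + 5*A²)
t = 18704/245597 (t = (116637 - 97933)/((202 + 5*(-123)²) + 169750) = 18704/((202 + 5*15129) + 169750) = 18704/((202 + 75645) + 169750) = 18704/(75847 + 169750) = 18704/245597 ≈ 0.076157)
t - 340*(-265 - 306) = 18704/245597 - 340*(-265 - 306) = 18704/245597 - 340*(-571) = 18704/245597 - 1*(-194140) = 18704/245597 + 194140 = 47680220284/245597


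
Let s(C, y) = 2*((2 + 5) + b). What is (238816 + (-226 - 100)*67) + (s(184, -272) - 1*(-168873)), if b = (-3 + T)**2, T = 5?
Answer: 385869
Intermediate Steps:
b = 4 (b = (-3 + 5)**2 = 2**2 = 4)
s(C, y) = 22 (s(C, y) = 2*((2 + 5) + 4) = 2*(7 + 4) = 2*11 = 22)
(238816 + (-226 - 100)*67) + (s(184, -272) - 1*(-168873)) = (238816 + (-226 - 100)*67) + (22 - 1*(-168873)) = (238816 - 326*67) + (22 + 168873) = (238816 - 21842) + 168895 = 216974 + 168895 = 385869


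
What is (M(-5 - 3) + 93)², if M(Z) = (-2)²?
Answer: 9409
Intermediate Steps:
M(Z) = 4
(M(-5 - 3) + 93)² = (4 + 93)² = 97² = 9409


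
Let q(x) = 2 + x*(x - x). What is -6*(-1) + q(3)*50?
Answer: 106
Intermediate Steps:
q(x) = 2 (q(x) = 2 + x*0 = 2 + 0 = 2)
-6*(-1) + q(3)*50 = -6*(-1) + 2*50 = 6 + 100 = 106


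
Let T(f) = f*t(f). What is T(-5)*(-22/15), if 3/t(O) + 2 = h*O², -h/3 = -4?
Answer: 11/149 ≈ 0.073825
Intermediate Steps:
h = 12 (h = -3*(-4) = 12)
t(O) = 3/(-2 + 12*O²)
T(f) = 3*f/(2*(-1 + 6*f²)) (T(f) = f*(3/(2*(-1 + 6*f²))) = 3*f/(2*(-1 + 6*f²)))
T(-5)*(-22/15) = ((3/2)*(-5)/(-1 + 6*(-5)²))*(-22/15) = ((3/2)*(-5)/(-1 + 6*25))*(-22*1/15) = ((3/2)*(-5)/(-1 + 150))*(-22/15) = ((3/2)*(-5)/149)*(-22/15) = ((3/2)*(-5)*(1/149))*(-22/15) = -15/298*(-22/15) = 11/149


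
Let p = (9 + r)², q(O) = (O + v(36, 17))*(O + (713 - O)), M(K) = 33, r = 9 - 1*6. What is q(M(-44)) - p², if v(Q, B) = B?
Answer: 14914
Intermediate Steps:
r = 3 (r = 9 - 6 = 3)
q(O) = 12121 + 713*O (q(O) = (O + 17)*(O + (713 - O)) = (17 + O)*713 = 12121 + 713*O)
p = 144 (p = (9 + 3)² = 12² = 144)
q(M(-44)) - p² = (12121 + 713*33) - 1*144² = (12121 + 23529) - 1*20736 = 35650 - 20736 = 14914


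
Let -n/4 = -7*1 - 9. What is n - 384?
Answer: -320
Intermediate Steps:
n = 64 (n = -4*(-7*1 - 9) = -4*(-7 - 9) = -4*(-16) = 64)
n - 384 = 64 - 384 = -320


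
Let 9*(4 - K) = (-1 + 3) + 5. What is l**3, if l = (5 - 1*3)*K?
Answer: 195112/729 ≈ 267.64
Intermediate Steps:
K = 29/9 (K = 4 - ((-1 + 3) + 5)/9 = 4 - (2 + 5)/9 = 4 - 1/9*7 = 4 - 7/9 = 29/9 ≈ 3.2222)
l = 58/9 (l = (5 - 1*3)*(29/9) = (5 - 3)*(29/9) = 2*(29/9) = 58/9 ≈ 6.4444)
l**3 = (58/9)**3 = 195112/729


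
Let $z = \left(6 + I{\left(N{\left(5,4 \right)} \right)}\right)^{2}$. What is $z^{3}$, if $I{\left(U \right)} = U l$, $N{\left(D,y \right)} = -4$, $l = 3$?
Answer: $46656$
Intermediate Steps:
$I{\left(U \right)} = 3 U$ ($I{\left(U \right)} = U 3 = 3 U$)
$z = 36$ ($z = \left(6 + 3 \left(-4\right)\right)^{2} = \left(6 - 12\right)^{2} = \left(-6\right)^{2} = 36$)
$z^{3} = 36^{3} = 46656$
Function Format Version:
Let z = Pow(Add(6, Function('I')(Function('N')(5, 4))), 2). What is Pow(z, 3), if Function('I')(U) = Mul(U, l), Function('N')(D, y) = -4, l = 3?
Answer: 46656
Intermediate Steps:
Function('I')(U) = Mul(3, U) (Function('I')(U) = Mul(U, 3) = Mul(3, U))
z = 36 (z = Pow(Add(6, Mul(3, -4)), 2) = Pow(Add(6, -12), 2) = Pow(-6, 2) = 36)
Pow(z, 3) = Pow(36, 3) = 46656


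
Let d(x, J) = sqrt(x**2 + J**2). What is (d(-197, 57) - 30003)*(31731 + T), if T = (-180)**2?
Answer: -1924122393 + 64131*sqrt(42058) ≈ -1.9110e+9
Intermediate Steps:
T = 32400
d(x, J) = sqrt(J**2 + x**2)
(d(-197, 57) - 30003)*(31731 + T) = (sqrt(57**2 + (-197)**2) - 30003)*(31731 + 32400) = (sqrt(3249 + 38809) - 30003)*64131 = (sqrt(42058) - 30003)*64131 = (-30003 + sqrt(42058))*64131 = -1924122393 + 64131*sqrt(42058)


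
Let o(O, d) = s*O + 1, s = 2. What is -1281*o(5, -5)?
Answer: -14091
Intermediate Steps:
o(O, d) = 1 + 2*O (o(O, d) = 2*O + 1 = 1 + 2*O)
-1281*o(5, -5) = -1281*(1 + 2*5) = -1281*(1 + 10) = -1281*11 = -14091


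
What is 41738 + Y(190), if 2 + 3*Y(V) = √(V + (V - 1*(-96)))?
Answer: 125212/3 + 2*√119/3 ≈ 41745.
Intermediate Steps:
Y(V) = -⅔ + √(96 + 2*V)/3 (Y(V) = -⅔ + √(V + (V - 1*(-96)))/3 = -⅔ + √(V + (V + 96))/3 = -⅔ + √(V + (96 + V))/3 = -⅔ + √(96 + 2*V)/3)
41738 + Y(190) = 41738 + (-⅔ + √(96 + 2*190)/3) = 41738 + (-⅔ + √(96 + 380)/3) = 41738 + (-⅔ + √476/3) = 41738 + (-⅔ + (2*√119)/3) = 41738 + (-⅔ + 2*√119/3) = 125212/3 + 2*√119/3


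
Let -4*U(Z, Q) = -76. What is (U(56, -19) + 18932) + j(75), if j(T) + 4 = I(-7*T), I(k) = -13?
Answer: 18934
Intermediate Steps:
U(Z, Q) = 19 (U(Z, Q) = -¼*(-76) = 19)
j(T) = -17 (j(T) = -4 - 13 = -17)
(U(56, -19) + 18932) + j(75) = (19 + 18932) - 17 = 18951 - 17 = 18934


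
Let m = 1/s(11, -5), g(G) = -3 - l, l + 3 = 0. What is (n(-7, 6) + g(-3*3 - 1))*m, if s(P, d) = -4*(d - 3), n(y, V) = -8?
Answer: -¼ ≈ -0.25000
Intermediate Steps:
s(P, d) = 12 - 4*d (s(P, d) = -4*(-3 + d) = 12 - 4*d)
l = -3 (l = -3 + 0 = -3)
g(G) = 0 (g(G) = -3 - 1*(-3) = -3 + 3 = 0)
m = 1/32 (m = 1/(12 - 4*(-5)) = 1/(12 + 20) = 1/32 ≈ 0.031250)
(n(-7, 6) + g(-3*3 - 1))*m = (-8 + 0)*(1/32) = -8*1/32 = -¼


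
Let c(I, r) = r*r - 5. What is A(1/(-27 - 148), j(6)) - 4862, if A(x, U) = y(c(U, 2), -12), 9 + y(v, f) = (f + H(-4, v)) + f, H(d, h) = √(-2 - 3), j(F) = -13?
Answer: -4895 + I*√5 ≈ -4895.0 + 2.2361*I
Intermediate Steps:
c(I, r) = -5 + r² (c(I, r) = r² - 5 = -5 + r²)
H(d, h) = I*√5 (H(d, h) = √(-5) = I*√5)
y(v, f) = -9 + 2*f + I*√5 (y(v, f) = -9 + ((f + I*√5) + f) = -9 + (2*f + I*√5) = -9 + 2*f + I*√5)
A(x, U) = -33 + I*√5 (A(x, U) = -9 + 2*(-12) + I*√5 = -9 - 24 + I*√5 = -33 + I*√5)
A(1/(-27 - 148), j(6)) - 4862 = (-33 + I*√5) - 4862 = -4895 + I*√5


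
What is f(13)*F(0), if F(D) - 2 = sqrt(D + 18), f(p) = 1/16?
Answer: 1/8 + 3*sqrt(2)/16 ≈ 0.39016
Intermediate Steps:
f(p) = 1/16
F(D) = 2 + sqrt(18 + D) (F(D) = 2 + sqrt(D + 18) = 2 + sqrt(18 + D))
f(13)*F(0) = (2 + sqrt(18 + 0))/16 = (2 + sqrt(18))/16 = (2 + 3*sqrt(2))/16 = 1/8 + 3*sqrt(2)/16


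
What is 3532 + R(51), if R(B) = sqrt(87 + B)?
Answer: 3532 + sqrt(138) ≈ 3543.7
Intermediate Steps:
3532 + R(51) = 3532 + sqrt(87 + 51) = 3532 + sqrt(138)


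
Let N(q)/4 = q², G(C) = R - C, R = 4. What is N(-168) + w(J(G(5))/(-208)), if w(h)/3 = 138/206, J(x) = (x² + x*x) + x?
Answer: 11628495/103 ≈ 1.1290e+5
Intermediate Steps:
G(C) = 4 - C
J(x) = x + 2*x² (J(x) = (x² + x²) + x = 2*x² + x = x + 2*x²)
w(h) = 207/103 (w(h) = 3*(138/206) = 3*(138*(1/206)) = 3*(69/103) = 207/103)
N(q) = 4*q²
N(-168) + w(J(G(5))/(-208)) = 4*(-168)² + 207/103 = 4*28224 + 207/103 = 112896 + 207/103 = 11628495/103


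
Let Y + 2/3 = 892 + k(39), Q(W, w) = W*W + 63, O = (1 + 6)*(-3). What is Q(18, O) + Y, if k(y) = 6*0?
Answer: 3835/3 ≈ 1278.3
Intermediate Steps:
k(y) = 0
O = -21 (O = 7*(-3) = -21)
Q(W, w) = 63 + W**2 (Q(W, w) = W**2 + 63 = 63 + W**2)
Y = 2674/3 (Y = -2/3 + (892 + 0) = -2/3 + 892 = 2674/3 ≈ 891.33)
Q(18, O) + Y = (63 + 18**2) + 2674/3 = (63 + 324) + 2674/3 = 387 + 2674/3 = 3835/3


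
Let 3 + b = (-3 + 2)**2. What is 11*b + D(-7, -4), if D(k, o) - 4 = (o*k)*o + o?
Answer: -134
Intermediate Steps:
D(k, o) = 4 + o + k*o**2 (D(k, o) = 4 + ((o*k)*o + o) = 4 + ((k*o)*o + o) = 4 + (k*o**2 + o) = 4 + (o + k*o**2) = 4 + o + k*o**2)
b = -2 (b = -3 + (-3 + 2)**2 = -3 + (-1)**2 = -3 + 1 = -2)
11*b + D(-7, -4) = 11*(-2) + (4 - 4 - 7*(-4)**2) = -22 + (4 - 4 - 7*16) = -22 + (4 - 4 - 112) = -22 - 112 = -134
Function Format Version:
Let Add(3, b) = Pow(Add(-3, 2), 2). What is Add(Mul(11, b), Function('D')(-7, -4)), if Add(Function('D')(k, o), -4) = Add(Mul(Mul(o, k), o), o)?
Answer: -134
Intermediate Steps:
Function('D')(k, o) = Add(4, o, Mul(k, Pow(o, 2))) (Function('D')(k, o) = Add(4, Add(Mul(Mul(o, k), o), o)) = Add(4, Add(Mul(Mul(k, o), o), o)) = Add(4, Add(Mul(k, Pow(o, 2)), o)) = Add(4, Add(o, Mul(k, Pow(o, 2)))) = Add(4, o, Mul(k, Pow(o, 2))))
b = -2 (b = Add(-3, Pow(Add(-3, 2), 2)) = Add(-3, Pow(-1, 2)) = Add(-3, 1) = -2)
Add(Mul(11, b), Function('D')(-7, -4)) = Add(Mul(11, -2), Add(4, -4, Mul(-7, Pow(-4, 2)))) = Add(-22, Add(4, -4, Mul(-7, 16))) = Add(-22, Add(4, -4, -112)) = Add(-22, -112) = -134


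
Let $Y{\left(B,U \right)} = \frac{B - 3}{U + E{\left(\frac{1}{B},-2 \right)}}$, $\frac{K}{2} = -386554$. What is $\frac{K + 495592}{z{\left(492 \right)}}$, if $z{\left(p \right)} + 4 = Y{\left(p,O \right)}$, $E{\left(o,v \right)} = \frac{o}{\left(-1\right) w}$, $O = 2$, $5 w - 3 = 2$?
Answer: $- \frac{68199557}{59164} \approx -1152.7$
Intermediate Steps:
$w = 1$ ($w = \frac{3}{5} + \frac{1}{5} \cdot 2 = \frac{3}{5} + \frac{2}{5} = 1$)
$K = -773108$ ($K = 2 \left(-386554\right) = -773108$)
$E{\left(o,v \right)} = - o$ ($E{\left(o,v \right)} = \frac{o}{\left(-1\right) 1} = \frac{o}{-1} = o \left(-1\right) = - o$)
$Y{\left(B,U \right)} = \frac{-3 + B}{U - \frac{1}{B}}$ ($Y{\left(B,U \right)} = \frac{B - 3}{U - \frac{1}{B}} = \frac{-3 + B}{U - \frac{1}{B}}$)
$z{\left(p \right)} = -4 + \frac{p \left(-3 + p\right)}{-1 + 2 p}$ ($z{\left(p \right)} = -4 + \frac{p \left(-3 + p\right)}{-1 + p 2} = -4 + \frac{p \left(-3 + p\right)}{-1 + 2 p}$)
$\frac{K + 495592}{z{\left(492 \right)}} = \frac{-773108 + 495592}{\frac{1}{-1 + 2 \cdot 492} \left(4 + 492^{2} - 5412\right)} = - \frac{277516}{\frac{1}{-1 + 984} \left(4 + 242064 - 5412\right)} = - \frac{277516}{\frac{1}{983} \cdot 236656} = - \frac{277516}{\frac{236656}{983}} = \left(-277516\right) \frac{983}{236656} = - \frac{68199557}{59164}$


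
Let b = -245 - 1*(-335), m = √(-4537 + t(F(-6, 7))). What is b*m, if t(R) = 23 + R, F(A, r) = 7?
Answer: 90*I*√4507 ≈ 6042.1*I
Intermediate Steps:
m = I*√4507 (m = √(-4537 + (23 + 7)) = √(-4537 + 30) = √(-4507) = I*√4507 ≈ 67.134*I)
b = 90 (b = -245 + 335 = 90)
b*m = 90*(I*√4507) = 90*I*√4507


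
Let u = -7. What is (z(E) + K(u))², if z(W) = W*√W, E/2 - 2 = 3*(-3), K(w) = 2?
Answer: -2740 - 56*I*√14 ≈ -2740.0 - 209.53*I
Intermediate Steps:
E = -14 (E = 4 + 2*(3*(-3)) = 4 + 2*(-9) = 4 - 18 = -14)
z(W) = W^(3/2)
(z(E) + K(u))² = ((-14)^(3/2) + 2)² = (-14*I*√14 + 2)² = (2 - 14*I*√14)²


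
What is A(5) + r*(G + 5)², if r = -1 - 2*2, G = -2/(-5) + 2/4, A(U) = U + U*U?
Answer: -2881/20 ≈ -144.05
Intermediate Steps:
A(U) = U + U²
G = 9/10 (G = -2*(-⅕) + 2*(¼) = ⅖ + ½ = 9/10 ≈ 0.90000)
r = -5 (r = -1 - 4 = -5)
A(5) + r*(G + 5)² = 5*(1 + 5) - 5*(9/10 + 5)² = 5*6 - 5*(59/10)² = 30 - 5*3481/100 = 30 - 3481/20 = -2881/20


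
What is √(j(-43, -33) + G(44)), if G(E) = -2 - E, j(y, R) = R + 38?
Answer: I*√41 ≈ 6.4031*I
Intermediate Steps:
j(y, R) = 38 + R
√(j(-43, -33) + G(44)) = √((38 - 33) + (-2 - 1*44)) = √(5 + (-2 - 44)) = √(5 - 46) = √(-41) = I*√41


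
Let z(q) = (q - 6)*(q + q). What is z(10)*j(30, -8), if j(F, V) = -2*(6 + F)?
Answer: -5760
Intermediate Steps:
z(q) = 2*q*(-6 + q) (z(q) = (-6 + q)*(2*q) = 2*q*(-6 + q))
j(F, V) = -12 - 2*F
z(10)*j(30, -8) = (2*10*(-6 + 10))*(-12 - 2*30) = (2*10*4)*(-12 - 60) = 80*(-72) = -5760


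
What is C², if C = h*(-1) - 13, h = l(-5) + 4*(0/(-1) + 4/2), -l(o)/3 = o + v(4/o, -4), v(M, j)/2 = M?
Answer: 41616/25 ≈ 1664.6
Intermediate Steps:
v(M, j) = 2*M
l(o) = -24/o - 3*o (l(o) = -3*(o + 2*(4/o)) = -3*(o + 8/o) = -24/o - 3*o)
h = 139/5 (h = (-24/(-5) - 3*(-5)) + 4*(0/(-1) + 4/2) = (-24*(-⅕) + 15) + 4*(0*(-1) + 4*(½)) = (24/5 + 15) + 4*(0 + 2) = 99/5 + 4*2 = 99/5 + 8 = 139/5 ≈ 27.800)
C = -204/5 (C = (139/5)*(-1) - 13 = -139/5 - 13 = -204/5 ≈ -40.800)
C² = (-204/5)² = 41616/25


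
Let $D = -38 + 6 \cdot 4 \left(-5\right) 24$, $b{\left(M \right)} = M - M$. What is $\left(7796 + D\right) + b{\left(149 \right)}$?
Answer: $4878$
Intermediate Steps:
$b{\left(M \right)} = 0$
$D = -2918$ ($D = -38 + 24 \left(-5\right) 24 = -38 - 2880 = -2918$)
$\left(7796 + D\right) + b{\left(149 \right)} = \left(7796 - 2918\right) + 0 = 4878 + 0 = 4878$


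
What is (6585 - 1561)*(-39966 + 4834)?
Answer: -176503168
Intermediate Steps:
(6585 - 1561)*(-39966 + 4834) = 5024*(-35132) = -176503168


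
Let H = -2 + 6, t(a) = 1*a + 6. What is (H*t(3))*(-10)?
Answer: -360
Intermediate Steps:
t(a) = 6 + a (t(a) = a + 6 = 6 + a)
H = 4
(H*t(3))*(-10) = (4*(6 + 3))*(-10) = (4*9)*(-10) = 36*(-10) = -360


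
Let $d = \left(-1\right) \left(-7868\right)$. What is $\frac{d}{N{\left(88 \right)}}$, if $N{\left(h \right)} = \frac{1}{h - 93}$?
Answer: $-39340$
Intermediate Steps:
$N{\left(h \right)} = \frac{1}{-93 + h}$
$d = 7868$
$\frac{d}{N{\left(88 \right)}} = \frac{7868}{\frac{1}{-93 + 88}} = \frac{7868}{\frac{1}{-5}} = \frac{7868}{- \frac{1}{5}} = 7868 \left(-5\right) = -39340$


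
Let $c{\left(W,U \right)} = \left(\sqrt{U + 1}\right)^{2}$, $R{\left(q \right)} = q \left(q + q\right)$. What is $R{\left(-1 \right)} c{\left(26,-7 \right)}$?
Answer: $-12$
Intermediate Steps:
$R{\left(q \right)} = 2 q^{2}$ ($R{\left(q \right)} = q 2 q = 2 q^{2}$)
$c{\left(W,U \right)} = 1 + U$ ($c{\left(W,U \right)} = \left(\sqrt{1 + U}\right)^{2} = 1 + U$)
$R{\left(-1 \right)} c{\left(26,-7 \right)} = 2 \left(-1\right)^{2} \left(1 - 7\right) = 2 \cdot 1 \left(-6\right) = 2 \left(-6\right) = -12$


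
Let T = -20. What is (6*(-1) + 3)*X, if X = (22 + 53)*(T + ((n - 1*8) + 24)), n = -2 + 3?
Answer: 675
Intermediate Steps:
n = 1
X = -225 (X = (22 + 53)*(-20 + ((1 - 1*8) + 24)) = 75*(-20 + ((1 - 8) + 24)) = 75*(-20 + (-7 + 24)) = 75*(-20 + 17) = 75*(-3) = -225)
(6*(-1) + 3)*X = (6*(-1) + 3)*(-225) = (-6 + 3)*(-225) = -3*(-225) = 675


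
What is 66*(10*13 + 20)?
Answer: 9900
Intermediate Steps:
66*(10*13 + 20) = 66*(130 + 20) = 66*150 = 9900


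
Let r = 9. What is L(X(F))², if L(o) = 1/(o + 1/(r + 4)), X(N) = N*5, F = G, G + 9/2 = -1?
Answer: 676/508369 ≈ 0.0013297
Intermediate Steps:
G = -11/2 (G = -9/2 - 1 = -11/2 ≈ -5.5000)
F = -11/2 ≈ -5.5000
X(N) = 5*N
L(o) = 1/(1/13 + o) (L(o) = 1/(o + 1/(9 + 4)) = 1/(o + 1/13) = 1/(1/13 + o))
L(X(F))² = (13/(1 + 13*(5*(-11/2))))² = (13/(1 + 13*(-55/2)))² = (13/(1 - 715/2))² = (13/(-713/2))² = (13*(-2/713))² = (-26/713)² = 676/508369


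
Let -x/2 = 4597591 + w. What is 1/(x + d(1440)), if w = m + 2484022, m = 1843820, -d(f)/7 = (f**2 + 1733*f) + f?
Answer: -1/49844786 ≈ -2.0062e-8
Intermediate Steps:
d(f) = -12138*f - 7*f**2 (d(f) = -7*((f**2 + 1733*f) + f) = -7*(f**2 + 1734*f) = -12138*f - 7*f**2)
w = 4327842 (w = 1843820 + 2484022 = 4327842)
x = -17850866 (x = -2*(4597591 + 4327842) = -2*8925433 = -17850866)
1/(x + d(1440)) = 1/(-17850866 - 7*1440*(1734 + 1440)) = 1/(-17850866 - 7*1440*3174) = 1/(-17850866 - 31993920) = 1/(-49844786) = -1/49844786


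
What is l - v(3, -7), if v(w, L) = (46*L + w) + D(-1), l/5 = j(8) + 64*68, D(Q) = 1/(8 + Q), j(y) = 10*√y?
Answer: 154552/7 + 100*√2 ≈ 22220.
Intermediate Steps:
l = 21760 + 100*√2 (l = 5*(10*√8 + 64*68) = 5*(10*(2*√2) + 4352) = 5*(20*√2 + 4352) = 5*(4352 + 20*√2) = 21760 + 100*√2 ≈ 21901.)
v(w, L) = ⅐ + w + 46*L (v(w, L) = (46*L + w) + 1/(8 - 1) = (w + 46*L) + 1/7 = (w + 46*L) + ⅐ = ⅐ + w + 46*L)
l - v(3, -7) = (21760 + 100*√2) - (⅐ + 3 + 46*(-7)) = (21760 + 100*√2) - (⅐ + 3 - 322) = (21760 + 100*√2) - 1*(-2232/7) = (21760 + 100*√2) + 2232/7 = 154552/7 + 100*√2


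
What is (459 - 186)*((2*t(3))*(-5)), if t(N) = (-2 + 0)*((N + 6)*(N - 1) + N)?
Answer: 114660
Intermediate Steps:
t(N) = -2*N - 2*(-1 + N)*(6 + N) (t(N) = -2*((6 + N)*(-1 + N) + N) = -2*((-1 + N)*(6 + N) + N) = -2*(N + (-1 + N)*(6 + N)) = -2*N - 2*(-1 + N)*(6 + N))
(459 - 186)*((2*t(3))*(-5)) = (459 - 186)*((2*(12 - 12*3 - 2*3²))*(-5)) = 273*((2*(12 - 36 - 2*9))*(-5)) = 273*((2*(12 - 36 - 18))*(-5)) = 273*((2*(-42))*(-5)) = 273*(-84*(-5)) = 273*420 = 114660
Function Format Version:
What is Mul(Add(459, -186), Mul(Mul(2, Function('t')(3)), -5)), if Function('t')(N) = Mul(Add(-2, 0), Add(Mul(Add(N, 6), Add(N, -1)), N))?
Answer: 114660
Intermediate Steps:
Function('t')(N) = Add(Mul(-2, N), Mul(-2, Add(-1, N), Add(6, N))) (Function('t')(N) = Mul(-2, Add(Mul(Add(6, N), Add(-1, N)), N)) = Mul(-2, Add(Mul(Add(-1, N), Add(6, N)), N)) = Mul(-2, Add(N, Mul(Add(-1, N), Add(6, N)))) = Add(Mul(-2, N), Mul(-2, Add(-1, N), Add(6, N))))
Mul(Add(459, -186), Mul(Mul(2, Function('t')(3)), -5)) = Mul(Add(459, -186), Mul(Mul(2, Add(12, Mul(-12, 3), Mul(-2, Pow(3, 2)))), -5)) = Mul(273, Mul(Mul(2, Add(12, -36, Mul(-2, 9))), -5)) = Mul(273, Mul(Mul(2, Add(12, -36, -18)), -5)) = Mul(273, Mul(Mul(2, -42), -5)) = Mul(273, Mul(-84, -5)) = Mul(273, 420) = 114660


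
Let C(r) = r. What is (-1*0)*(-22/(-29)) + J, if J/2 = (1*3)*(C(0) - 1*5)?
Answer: -30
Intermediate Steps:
J = -30 (J = 2*((1*3)*(0 - 1*5)) = 2*(3*(0 - 5)) = 2*(3*(-5)) = 2*(-15) = -30)
(-1*0)*(-22/(-29)) + J = (-1*0)*(-22/(-29)) - 30 = 0*(-22*(-1/29)) - 30 = 0*(22/29) - 30 = 0 - 30 = -30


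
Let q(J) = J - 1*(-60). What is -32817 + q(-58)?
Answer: -32815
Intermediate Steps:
q(J) = 60 + J (q(J) = J + 60 = 60 + J)
-32817 + q(-58) = -32817 + (60 - 58) = -32817 + 2 = -32815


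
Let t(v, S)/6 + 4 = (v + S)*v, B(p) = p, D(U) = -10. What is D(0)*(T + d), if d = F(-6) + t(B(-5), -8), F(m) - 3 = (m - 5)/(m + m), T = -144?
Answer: -13555/6 ≈ -2259.2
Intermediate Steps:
t(v, S) = -24 + 6*v*(S + v) (t(v, S) = -24 + 6*((v + S)*v) = -24 + 6*((S + v)*v) = -24 + 6*(v*(S + v)) = -24 + 6*v*(S + v))
F(m) = 3 + (-5 + m)/(2*m) (F(m) = 3 + (m - 5)/(m + m) = 3 + (-5 + m)/((2*m)) = 3 + (-5 + m)*(1/(2*m)) = 3 + (-5 + m)/(2*m))
d = 4439/12 (d = (½)*(-5 + 7*(-6))/(-6) + (-24 + 6*(-5)² + 6*(-8)*(-5)) = (½)*(-⅙)*(-5 - 42) + (-24 + 6*25 + 240) = (½)*(-⅙)*(-47) + (-24 + 150 + 240) = 47/12 + 366 = 4439/12 ≈ 369.92)
D(0)*(T + d) = -10*(-144 + 4439/12) = -10*2711/12 = -13555/6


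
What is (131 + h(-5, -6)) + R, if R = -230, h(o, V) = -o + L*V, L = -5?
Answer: -64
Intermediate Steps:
h(o, V) = -o - 5*V
(131 + h(-5, -6)) + R = (131 + (-1*(-5) - 5*(-6))) - 230 = (131 + (5 + 30)) - 230 = (131 + 35) - 230 = 166 - 230 = -64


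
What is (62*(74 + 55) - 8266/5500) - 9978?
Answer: -5449133/2750 ≈ -1981.5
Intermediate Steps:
(62*(74 + 55) - 8266/5500) - 9978 = (62*129 - 8266*1/5500) - 9978 = (7998 - 4133/2750) - 9978 = 21990367/2750 - 9978 = -5449133/2750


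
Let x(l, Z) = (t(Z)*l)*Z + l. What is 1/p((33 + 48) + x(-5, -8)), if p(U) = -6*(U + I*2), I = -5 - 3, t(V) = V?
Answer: 1/1560 ≈ 0.00064103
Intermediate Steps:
I = -8
x(l, Z) = l + l*Z² (x(l, Z) = (Z*l)*Z + l = l*Z² + l = l + l*Z²)
p(U) = 96 - 6*U (p(U) = -6*(U - 8*2) = -6*(U - 16) = -6*(-16 + U) = 96 - 6*U)
1/p((33 + 48) + x(-5, -8)) = 1/(96 - 6*((33 + 48) - 5*(1 + (-8)²))) = 1/(96 - 6*(81 - 5*(1 + 64))) = 1/(96 - 6*(81 - 5*65)) = 1/(96 - 6*(81 - 325)) = 1/(96 - 6*(-244)) = 1/(96 + 1464) = 1/1560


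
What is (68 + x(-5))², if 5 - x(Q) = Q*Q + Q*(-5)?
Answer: 529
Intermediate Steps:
x(Q) = 5 - Q² + 5*Q (x(Q) = 5 - (Q*Q + Q*(-5)) = 5 - (Q² - 5*Q) = 5 + (-Q² + 5*Q) = 5 - Q² + 5*Q)
(68 + x(-5))² = (68 + (5 - 1*(-5)² + 5*(-5)))² = (68 + (5 - 1*25 - 25))² = (68 + (5 - 25 - 25))² = (68 - 45)² = 23² = 529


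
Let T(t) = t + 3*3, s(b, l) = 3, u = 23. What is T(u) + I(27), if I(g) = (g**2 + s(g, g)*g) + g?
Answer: 869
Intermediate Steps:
I(g) = g**2 + 4*g (I(g) = (g**2 + 3*g) + g = g**2 + 4*g)
T(t) = 9 + t (T(t) = t + 9 = 9 + t)
T(u) + I(27) = (9 + 23) + 27*(4 + 27) = 32 + 27*31 = 32 + 837 = 869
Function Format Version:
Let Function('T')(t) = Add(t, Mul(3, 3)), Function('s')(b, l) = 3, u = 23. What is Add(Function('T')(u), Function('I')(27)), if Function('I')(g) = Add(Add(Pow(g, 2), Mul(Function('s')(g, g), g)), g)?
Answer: 869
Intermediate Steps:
Function('I')(g) = Add(Pow(g, 2), Mul(4, g)) (Function('I')(g) = Add(Add(Pow(g, 2), Mul(3, g)), g) = Add(Pow(g, 2), Mul(4, g)))
Function('T')(t) = Add(9, t) (Function('T')(t) = Add(t, 9) = Add(9, t))
Add(Function('T')(u), Function('I')(27)) = Add(Add(9, 23), Mul(27, Add(4, 27))) = Add(32, Mul(27, 31)) = Add(32, 837) = 869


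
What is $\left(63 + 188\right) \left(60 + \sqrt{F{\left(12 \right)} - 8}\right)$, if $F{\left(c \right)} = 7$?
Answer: $15060 + 251 i \approx 15060.0 + 251.0 i$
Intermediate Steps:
$\left(63 + 188\right) \left(60 + \sqrt{F{\left(12 \right)} - 8}\right) = \left(63 + 188\right) \left(60 + \sqrt{7 - 8}\right) = 251 \left(60 + \sqrt{-1}\right) = 251 \left(60 + i\right) = 15060 + 251 i$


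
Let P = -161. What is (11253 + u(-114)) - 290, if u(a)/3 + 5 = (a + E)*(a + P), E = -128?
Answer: 210598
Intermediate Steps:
u(a) = -15 + 3*(-161 + a)*(-128 + a) (u(a) = -15 + 3*((a - 128)*(a - 161)) = -15 + 3*((-128 + a)*(-161 + a)) = -15 + 3*((-161 + a)*(-128 + a)) = -15 + 3*(-161 + a)*(-128 + a))
(11253 + u(-114)) - 290 = (11253 + (61809 - 867*(-114) + 3*(-114)**2)) - 290 = (11253 + (61809 + 98838 + 3*12996)) - 290 = (11253 + (61809 + 98838 + 38988)) - 290 = (11253 + 199635) - 290 = 210888 - 290 = 210598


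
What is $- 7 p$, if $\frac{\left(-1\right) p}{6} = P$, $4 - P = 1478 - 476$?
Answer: $-41916$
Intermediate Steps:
$P = -998$ ($P = 4 - \left(1478 - 476\right) = 4 - 1002 = -998$)
$p = 5988$ ($p = \left(-6\right) \left(-998\right) = 5988$)
$- 7 p = \left(-7\right) 5988 = -41916$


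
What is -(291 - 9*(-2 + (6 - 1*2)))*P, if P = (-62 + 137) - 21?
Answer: -14742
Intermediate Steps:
P = 54 (P = 75 - 21 = 54)
-(291 - 9*(-2 + (6 - 1*2)))*P = -(291 - 9*(-2 + (6 - 1*2)))*54 = -(291 - 9*(-2 + (6 - 2)))*54 = -(291 - 9*(-2 + 4))*54 = -(291 - 9*2)*54 = -(291 - 18)*54 = -273*54 = -1*14742 = -14742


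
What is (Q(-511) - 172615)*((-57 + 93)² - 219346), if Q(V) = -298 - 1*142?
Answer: 37734642750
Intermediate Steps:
Q(V) = -440 (Q(V) = -298 - 142 = -440)
(Q(-511) - 172615)*((-57 + 93)² - 219346) = (-440 - 172615)*((-57 + 93)² - 219346) = -173055*(36² - 219346) = -173055*(1296 - 219346) = -173055*(-218050) = 37734642750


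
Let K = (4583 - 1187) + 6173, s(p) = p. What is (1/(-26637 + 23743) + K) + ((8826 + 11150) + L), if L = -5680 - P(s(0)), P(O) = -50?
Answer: 69210009/2894 ≈ 23915.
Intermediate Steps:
L = -5630 (L = -5680 - 1*(-50) = -5680 + 50 = -5630)
K = 9569 (K = 3396 + 6173 = 9569)
(1/(-26637 + 23743) + K) + ((8826 + 11150) + L) = (1/(-26637 + 23743) + 9569) + ((8826 + 11150) - 5630) = (1/(-2894) + 9569) + (19976 - 5630) = (-1/2894 + 9569) + 14346 = 27692685/2894 + 14346 = 69210009/2894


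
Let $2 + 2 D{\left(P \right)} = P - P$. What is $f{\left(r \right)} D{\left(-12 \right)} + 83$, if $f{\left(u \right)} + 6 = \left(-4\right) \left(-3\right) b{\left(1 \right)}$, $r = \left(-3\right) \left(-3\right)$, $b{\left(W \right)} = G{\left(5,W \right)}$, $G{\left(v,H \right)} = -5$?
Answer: $149$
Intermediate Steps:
$D{\left(P \right)} = -1$ ($D{\left(P \right)} = -1 + \frac{P - P}{2} = -1 + \frac{1}{2} \cdot 0 = -1 + 0 = -1$)
$b{\left(W \right)} = -5$
$r = 9$
$f{\left(u \right)} = -66$ ($f{\left(u \right)} = -6 + \left(-4\right) \left(-3\right) \left(-5\right) = -6 + 12 \left(-5\right) = -6 - 60 = -66$)
$f{\left(r \right)} D{\left(-12 \right)} + 83 = \left(-66\right) \left(-1\right) + 83 = 66 + 83 = 149$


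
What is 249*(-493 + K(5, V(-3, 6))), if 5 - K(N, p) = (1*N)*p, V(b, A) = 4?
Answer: -126492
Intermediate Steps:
K(N, p) = 5 - N*p (K(N, p) = 5 - 1*N*p = 5 - N*p)
249*(-493 + K(5, V(-3, 6))) = 249*(-493 + (5 - 1*5*4)) = 249*(-493 + (5 - 20)) = 249*(-493 - 15) = 249*(-508) = -126492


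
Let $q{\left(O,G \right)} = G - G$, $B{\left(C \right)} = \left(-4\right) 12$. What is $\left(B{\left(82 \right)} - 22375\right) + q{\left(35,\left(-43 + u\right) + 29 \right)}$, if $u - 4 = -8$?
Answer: $-22423$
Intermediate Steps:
$u = -4$ ($u = 4 - 8 = -4$)
$B{\left(C \right)} = -48$
$q{\left(O,G \right)} = 0$
$\left(B{\left(82 \right)} - 22375\right) + q{\left(35,\left(-43 + u\right) + 29 \right)} = \left(-48 - 22375\right) + 0 = -22423 + 0 = -22423$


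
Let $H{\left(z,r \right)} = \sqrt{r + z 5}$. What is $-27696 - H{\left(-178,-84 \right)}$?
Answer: $-27696 - i \sqrt{974} \approx -27696.0 - 31.209 i$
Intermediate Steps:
$H{\left(z,r \right)} = \sqrt{r + 5 z}$
$-27696 - H{\left(-178,-84 \right)} = -27696 - \sqrt{-84 + 5 \left(-178\right)} = -27696 - \sqrt{-84 - 890} = -27696 - \sqrt{-974} = -27696 - i \sqrt{974}$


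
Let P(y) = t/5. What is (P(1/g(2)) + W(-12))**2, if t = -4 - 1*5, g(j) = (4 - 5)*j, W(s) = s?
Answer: 4761/25 ≈ 190.44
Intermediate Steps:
g(j) = -j
t = -9 (t = -4 - 5 = -9)
P(y) = -9/5
(P(1/g(2)) + W(-12))**2 = (-9/5 - 12)**2 = (-69/5)**2 = 4761/25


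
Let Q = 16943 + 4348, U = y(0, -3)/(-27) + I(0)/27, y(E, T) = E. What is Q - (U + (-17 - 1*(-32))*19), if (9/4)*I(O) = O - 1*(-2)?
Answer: 5104450/243 ≈ 21006.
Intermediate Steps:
I(O) = 8/9 + 4*O/9 (I(O) = 4*(O - 1*(-2))/9 = 4*(O + 2)/9 = 4*(2 + O)/9 = 8/9 + 4*O/9)
U = 8/243 (U = 0/(-27) + (8/9 + (4/9)*0)/27 = 0*(-1/27) + (8/9 + 0)*(1/27) = 0 + (8/9)*(1/27) = 0 + 8/243 = 8/243 ≈ 0.032922)
Q = 21291
Q - (U + (-17 - 1*(-32))*19) = 21291 - (8/243 + (-17 - 1*(-32))*19) = 21291 - (8/243 + (-17 + 32)*19) = 21291 - (8/243 + 15*19) = 21291 - (8/243 + 285) = 21291 - 1*69263/243 = 21291 - 69263/243 = 5104450/243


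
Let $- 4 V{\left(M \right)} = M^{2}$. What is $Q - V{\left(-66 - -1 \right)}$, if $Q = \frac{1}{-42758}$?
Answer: $\frac{90326273}{85516} \approx 1056.3$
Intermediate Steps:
$V{\left(M \right)} = - \frac{M^{2}}{4}$
$Q = - \frac{1}{42758} \approx -2.3387 \cdot 10^{-5}$
$Q - V{\left(-66 - -1 \right)} = - \frac{1}{42758} - - \frac{\left(-66 - -1\right)^{2}}{4} = - \frac{1}{42758} - - \frac{\left(-66 + 1\right)^{2}}{4} = - \frac{1}{42758} - - \frac{\left(-65\right)^{2}}{4} = - \frac{1}{42758} - \left(- \frac{1}{4}\right) 4225 = - \frac{1}{42758} - - \frac{4225}{4} = - \frac{1}{42758} + \frac{4225}{4} = \frac{90326273}{85516}$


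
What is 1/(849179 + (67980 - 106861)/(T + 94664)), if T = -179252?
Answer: 84588/71830392133 ≈ 1.1776e-6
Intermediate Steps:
1/(849179 + (67980 - 106861)/(T + 94664)) = 1/(849179 + (67980 - 106861)/(-179252 + 94664)) = 1/(849179 - 38881/(-84588)) = 1/(849179 - 38881*(-1/84588)) = 1/(849179 + 38881/84588) = 1/(71830392133/84588) = 84588/71830392133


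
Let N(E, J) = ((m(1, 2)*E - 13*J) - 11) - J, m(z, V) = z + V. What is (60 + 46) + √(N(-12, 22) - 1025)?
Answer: 106 + 2*I*√345 ≈ 106.0 + 37.148*I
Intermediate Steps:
m(z, V) = V + z
N(E, J) = -11 - 14*J + 3*E (N(E, J) = (((2 + 1)*E - 13*J) - 11) - J = ((3*E - 13*J) - 11) - J = ((-13*J + 3*E) - 11) - J = (-11 - 13*J + 3*E) - J = -11 - 14*J + 3*E)
(60 + 46) + √(N(-12, 22) - 1025) = (60 + 46) + √((-11 - 14*22 + 3*(-12)) - 1025) = 106 + √((-11 - 308 - 36) - 1025) = 106 + √(-355 - 1025) = 106 + √(-1380) = 106 + 2*I*√345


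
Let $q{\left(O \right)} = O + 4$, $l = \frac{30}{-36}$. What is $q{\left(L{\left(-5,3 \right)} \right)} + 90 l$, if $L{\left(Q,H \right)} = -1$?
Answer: $-72$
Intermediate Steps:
$l = - \frac{5}{6}$ ($l = 30 \left(- \frac{1}{36}\right) = - \frac{5}{6} \approx -0.83333$)
$q{\left(O \right)} = 4 + O$
$q{\left(L{\left(-5,3 \right)} \right)} + 90 l = \left(4 - 1\right) + 90 \left(- \frac{5}{6}\right) = 3 - 75 = -72$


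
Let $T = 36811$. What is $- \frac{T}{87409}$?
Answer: $- \frac{36811}{87409} \approx -0.42113$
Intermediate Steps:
$- \frac{T}{87409} = - \frac{36811}{87409}$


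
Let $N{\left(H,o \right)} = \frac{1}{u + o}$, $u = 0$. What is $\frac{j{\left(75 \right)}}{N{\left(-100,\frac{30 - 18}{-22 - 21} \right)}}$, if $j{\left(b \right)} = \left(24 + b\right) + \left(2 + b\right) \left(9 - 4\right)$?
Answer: $- \frac{5808}{43} \approx -135.07$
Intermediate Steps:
$N{\left(H,o \right)} = \frac{1}{o}$ ($N{\left(H,o \right)} = \frac{1}{0 + o} = \frac{1}{o}$)
$j{\left(b \right)} = 34 + 6 b$ ($j{\left(b \right)} = \left(24 + b\right) + \left(2 + b\right) 5 = \left(24 + b\right) + \left(10 + 5 b\right) = 34 + 6 b$)
$\frac{j{\left(75 \right)}}{N{\left(-100,\frac{30 - 18}{-22 - 21} \right)}} = \frac{34 + 6 \cdot 75}{\frac{1}{\left(30 - 18\right) \frac{1}{-22 - 21}}} = \frac{34 + 450}{\frac{1}{12 \frac{1}{-43}}} = \frac{484}{\frac{1}{12 \left(- \frac{1}{43}\right)}} = \frac{484}{\frac{1}{- \frac{12}{43}}} = \frac{484}{- \frac{43}{12}} = 484 \left(- \frac{12}{43}\right) = - \frac{5808}{43}$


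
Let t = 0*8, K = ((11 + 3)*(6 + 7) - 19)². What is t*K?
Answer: 0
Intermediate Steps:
K = 26569 (K = (14*13 - 19)² = (182 - 19)² = 163² = 26569)
t = 0
t*K = 0*26569 = 0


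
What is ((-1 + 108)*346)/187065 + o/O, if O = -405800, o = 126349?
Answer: -1722389617/15182195400 ≈ -0.11345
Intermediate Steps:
((-1 + 108)*346)/187065 + o/O = ((-1 + 108)*346)/187065 + 126349/(-405800) = (107*346)*(1/187065) + 126349*(-1/405800) = 37022*(1/187065) - 126349/405800 = 37022/187065 - 126349/405800 = -1722389617/15182195400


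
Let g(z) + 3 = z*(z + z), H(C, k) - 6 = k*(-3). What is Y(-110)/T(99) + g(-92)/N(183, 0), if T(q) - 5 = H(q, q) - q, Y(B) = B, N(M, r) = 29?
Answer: 118533/203 ≈ 583.91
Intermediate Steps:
H(C, k) = 6 - 3*k (H(C, k) = 6 + k*(-3) = 6 - 3*k)
g(z) = -3 + 2*z² (g(z) = -3 + z*(z + z) = -3 + z*(2*z) = -3 + 2*z²)
T(q) = 11 - 4*q (T(q) = 5 + ((6 - 3*q) - q) = 5 + (6 - 4*q) = 11 - 4*q)
Y(-110)/T(99) + g(-92)/N(183, 0) = -110/(11 - 4*99) + (-3 + 2*(-92)²)/29 = -110/(11 - 396) + (-3 + 2*8464)*(1/29) = -110/(-385) + (-3 + 16928)*(1/29) = -110*(-1/385) + 16925*(1/29) = 2/7 + 16925/29 = 118533/203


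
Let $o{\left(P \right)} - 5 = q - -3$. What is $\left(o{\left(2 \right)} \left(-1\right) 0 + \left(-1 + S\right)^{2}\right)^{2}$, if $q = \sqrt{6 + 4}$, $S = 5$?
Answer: $256$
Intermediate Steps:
$q = \sqrt{10} \approx 3.1623$
$o{\left(P \right)} = 8 + \sqrt{10}$ ($o{\left(P \right)} = 5 - \left(-3 - \sqrt{10}\right) = 5 + \left(\sqrt{10} + 3\right) = 5 + \left(3 + \sqrt{10}\right) = 8 + \sqrt{10}$)
$\left(o{\left(2 \right)} \left(-1\right) 0 + \left(-1 + S\right)^{2}\right)^{2} = \left(\left(8 + \sqrt{10}\right) \left(-1\right) 0 + \left(-1 + 5\right)^{2}\right)^{2} = \left(\left(-8 - \sqrt{10}\right) 0 + 4^{2}\right)^{2} = \left(0 + 16\right)^{2} = 16^{2} = 256$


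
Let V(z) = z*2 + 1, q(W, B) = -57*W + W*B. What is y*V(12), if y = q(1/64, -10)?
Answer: -1675/64 ≈ -26.172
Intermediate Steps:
q(W, B) = -57*W + B*W
y = -67/64 (y = (-57 - 10)/64 = (1/64)*(-67) = -67/64 ≈ -1.0469)
V(z) = 1 + 2*z (V(z) = 2*z + 1 = 1 + 2*z)
y*V(12) = -67*(1 + 2*12)/64 = -67*(1 + 24)/64 = -67/64*25 = -1675/64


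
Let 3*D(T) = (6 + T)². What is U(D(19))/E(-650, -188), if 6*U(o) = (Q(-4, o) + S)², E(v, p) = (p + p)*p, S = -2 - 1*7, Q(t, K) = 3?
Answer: 3/35344 ≈ 8.4880e-5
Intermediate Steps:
S = -9 (S = -2 - 7 = -9)
E(v, p) = 2*p² (E(v, p) = (2*p)*p = 2*p²)
D(T) = (6 + T)²/3
U(o) = 6 (U(o) = (3 - 9)²/6 = (⅙)*(-6)² = (⅙)*36 = 6)
U(D(19))/E(-650, -188) = 6/((2*(-188)²)) = 6/((2*35344)) = 6/70688 = 6*(1/70688) = 3/35344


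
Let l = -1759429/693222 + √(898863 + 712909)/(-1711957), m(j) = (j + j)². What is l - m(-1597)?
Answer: -7072000270621/693222 - 2*√402943/1711957 ≈ -1.0202e+7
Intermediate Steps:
m(j) = 4*j² (m(j) = (2*j)² = 4*j²)
l = -1759429/693222 - 2*√402943/1711957 (l = -1759429*1/693222 + √1611772*(-1/1711957) = -1759429/693222 + (2*√402943)*(-1/1711957) = -1759429/693222 - 2*√402943/1711957 ≈ -2.5388)
l - m(-1597) = (-1759429/693222 - 2*√402943/1711957) - 4*(-1597)² = (-1759429/693222 - 2*√402943/1711957) - 4*2550409 = (-1759429/693222 - 2*√402943/1711957) - 1*10201636 = (-1759429/693222 - 2*√402943/1711957) - 10201636 = -7072000270621/693222 - 2*√402943/1711957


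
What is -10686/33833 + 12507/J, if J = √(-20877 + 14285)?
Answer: -10686/33833 - 12507*I*√103/824 ≈ -0.31585 - 154.04*I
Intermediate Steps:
J = 8*I*√103 (J = √(-6592) = 8*I*√103 ≈ 81.191*I)
-10686/33833 + 12507/J = -10686/33833 + 12507/((8*I*√103)) = -10686*1/33833 + 12507*(-I*√103/824) = -10686/33833 - 12507*I*√103/824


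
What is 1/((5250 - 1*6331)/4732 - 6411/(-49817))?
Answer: -235734044/23515325 ≈ -10.025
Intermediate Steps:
1/((5250 - 1*6331)/4732 - 6411/(-49817)) = 1/((5250 - 6331)*(1/4732) - 6411*(-1/49817)) = 1/(-1081*1/4732 + 6411/49817) = 1/(-1081/4732 + 6411/49817) = 1/(-23515325/235734044) = -235734044/23515325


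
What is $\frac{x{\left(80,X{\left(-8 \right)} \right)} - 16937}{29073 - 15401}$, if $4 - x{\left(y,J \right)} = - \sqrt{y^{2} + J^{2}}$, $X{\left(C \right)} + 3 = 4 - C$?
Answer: $- \frac{16933}{13672} + \frac{\sqrt{6481}}{13672} \approx -1.2326$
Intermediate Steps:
$X{\left(C \right)} = 1 - C$ ($X{\left(C \right)} = -3 - \left(-4 + C\right) = 1 - C$)
$x{\left(y,J \right)} = 4 + \sqrt{J^{2} + y^{2}}$ ($x{\left(y,J \right)} = 4 - - \sqrt{y^{2} + J^{2}} = 4 - - \sqrt{J^{2} + y^{2}} = 4 + \sqrt{J^{2} + y^{2}}$)
$\frac{x{\left(80,X{\left(-8 \right)} \right)} - 16937}{29073 - 15401} = \frac{\left(4 + \sqrt{\left(1 - -8\right)^{2} + 80^{2}}\right) - 16937}{29073 - 15401} = \frac{\left(4 + \sqrt{\left(1 + 8\right)^{2} + 6400}\right) - 16937}{13672} = \left(\left(4 + \sqrt{9^{2} + 6400}\right) - 16937\right) \frac{1}{13672} = \left(\left(4 + \sqrt{81 + 6400}\right) - 16937\right) \frac{1}{13672} = \left(\left(4 + \sqrt{6481}\right) - 16937\right) \frac{1}{13672} = \left(-16933 + \sqrt{6481}\right) \frac{1}{13672} = - \frac{16933}{13672} + \frac{\sqrt{6481}}{13672}$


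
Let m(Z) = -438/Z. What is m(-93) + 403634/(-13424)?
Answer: -5276375/208072 ≈ -25.358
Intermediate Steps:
m(-93) + 403634/(-13424) = -438/(-93) + 403634/(-13424) = -438*(-1/93) + 403634*(-1/13424) = 146/31 - 201817/6712 = -5276375/208072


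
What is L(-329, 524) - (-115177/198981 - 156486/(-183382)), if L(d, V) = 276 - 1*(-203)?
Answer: 8734235155133/18244766871 ≈ 478.73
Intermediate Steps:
L(d, V) = 479 (L(d, V) = 276 + 203 = 479)
L(-329, 524) - (-115177/198981 - 156486/(-183382)) = 479 - (-115177/198981 - 156486/(-183382)) = 479 - (-115177*1/198981 - 156486*(-1/183382)) = 479 - (-115177/198981 + 78243/91691) = 479 - 1*5008176076/18244766871 = 479 - 5008176076/18244766871 = 8734235155133/18244766871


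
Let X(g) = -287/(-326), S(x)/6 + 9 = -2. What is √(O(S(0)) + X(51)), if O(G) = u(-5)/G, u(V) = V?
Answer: √27664197/5379 ≈ 0.97782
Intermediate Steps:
S(x) = -66 (S(x) = -54 + 6*(-2) = -54 - 12 = -66)
X(g) = 287/326 (X(g) = -287*(-1/326) = 287/326)
O(G) = -5/G
√(O(S(0)) + X(51)) = √(-5/(-66) + 287/326) = √(-5*(-1/66) + 287/326) = √(5/66 + 287/326) = √(5143/5379) = √27664197/5379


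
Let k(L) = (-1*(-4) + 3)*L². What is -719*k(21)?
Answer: -2219553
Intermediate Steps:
k(L) = 7*L² (k(L) = (4 + 3)*L² = 7*L²)
-719*k(21) = -5033*21² = -5033*441 = -719*3087 = -2219553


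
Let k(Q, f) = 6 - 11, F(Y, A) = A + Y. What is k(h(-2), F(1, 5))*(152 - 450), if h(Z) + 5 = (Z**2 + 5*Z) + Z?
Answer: 1490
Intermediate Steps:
h(Z) = -5 + Z**2 + 6*Z (h(Z) = -5 + ((Z**2 + 5*Z) + Z) = -5 + (Z**2 + 6*Z) = -5 + Z**2 + 6*Z)
k(Q, f) = -5
k(h(-2), F(1, 5))*(152 - 450) = -5*(152 - 450) = -5*(-298) = 1490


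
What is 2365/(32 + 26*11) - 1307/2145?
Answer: 1552433/227370 ≈ 6.8278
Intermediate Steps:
2365/(32 + 26*11) - 1307/2145 = 2365/(32 + 286) - 1307*1/2145 = 2365/318 - 1307/2145 = 1552433/227370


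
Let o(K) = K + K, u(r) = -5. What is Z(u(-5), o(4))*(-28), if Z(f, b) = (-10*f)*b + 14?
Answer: -11592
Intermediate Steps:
o(K) = 2*K
Z(f, b) = 14 - 10*b*f (Z(f, b) = -10*b*f + 14 = 14 - 10*b*f)
Z(u(-5), o(4))*(-28) = (14 - 10*2*4*(-5))*(-28) = (14 - 10*8*(-5))*(-28) = (14 + 400)*(-28) = 414*(-28) = -11592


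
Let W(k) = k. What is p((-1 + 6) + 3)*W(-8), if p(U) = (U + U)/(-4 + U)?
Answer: -32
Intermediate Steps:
p(U) = 2*U/(-4 + U) (p(U) = (2*U)/(-4 + U) = 2*U/(-4 + U))
p((-1 + 6) + 3)*W(-8) = (2*((-1 + 6) + 3)/(-4 + ((-1 + 6) + 3)))*(-8) = (2*(5 + 3)/(-4 + (5 + 3)))*(-8) = (2*8/(-4 + 8))*(-8) = (2*8/4)*(-8) = (2*8*(¼))*(-8) = 4*(-8) = -32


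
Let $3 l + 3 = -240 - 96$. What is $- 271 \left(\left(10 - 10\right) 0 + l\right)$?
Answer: $30623$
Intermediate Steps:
$l = -113$ ($l = -1 + \frac{-240 - 96}{3} = -1 + \frac{1}{3} \left(-336\right) = -1 - 112 = -113$)
$- 271 \left(\left(10 - 10\right) 0 + l\right) = - 271 \left(\left(10 - 10\right) 0 - 113\right) = - 271 \left(0 \cdot 0 - 113\right) = - 271 \left(0 - 113\right) = \left(-271\right) \left(-113\right) = 30623$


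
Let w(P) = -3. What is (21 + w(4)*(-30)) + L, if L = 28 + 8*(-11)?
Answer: 51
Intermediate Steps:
L = -60 (L = 28 - 88 = -60)
(21 + w(4)*(-30)) + L = (21 - 3*(-30)) - 60 = (21 + 90) - 60 = 111 - 60 = 51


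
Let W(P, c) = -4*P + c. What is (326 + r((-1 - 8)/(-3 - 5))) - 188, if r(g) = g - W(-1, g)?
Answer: 134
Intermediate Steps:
W(P, c) = c - 4*P
r(g) = -4 (r(g) = g - (g - 4*(-1)) = g - (g + 4) = g - (4 + g) = g + (-4 - g) = -4)
(326 + r((-1 - 8)/(-3 - 5))) - 188 = (326 - 4) - 188 = 322 - 188 = 134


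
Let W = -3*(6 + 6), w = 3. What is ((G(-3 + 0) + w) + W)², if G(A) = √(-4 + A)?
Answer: (33 - I*√7)² ≈ 1082.0 - 174.62*I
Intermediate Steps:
W = -36 (W = -3*12 = -36)
((G(-3 + 0) + w) + W)² = ((√(-4 + (-3 + 0)) + 3) - 36)² = ((√(-4 - 3) + 3) - 36)² = ((√(-7) + 3) - 36)² = ((I*√7 + 3) - 36)² = ((3 + I*√7) - 36)² = (-33 + I*√7)²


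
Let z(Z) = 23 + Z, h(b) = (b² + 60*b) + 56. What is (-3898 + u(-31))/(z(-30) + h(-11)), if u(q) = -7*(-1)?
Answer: 3891/490 ≈ 7.9408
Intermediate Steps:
u(q) = 7
h(b) = 56 + b² + 60*b
(-3898 + u(-31))/(z(-30) + h(-11)) = (-3898 + 7)/((23 - 30) + (56 + (-11)² + 60*(-11))) = -3891/(-7 + (56 + 121 - 660)) = -3891/(-7 - 483) = -3891/(-490) = -3891*(-1/490) = 3891/490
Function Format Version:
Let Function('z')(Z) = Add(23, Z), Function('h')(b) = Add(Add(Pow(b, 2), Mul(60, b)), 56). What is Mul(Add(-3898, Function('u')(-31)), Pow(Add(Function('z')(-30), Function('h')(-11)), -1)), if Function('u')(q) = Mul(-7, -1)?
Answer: Rational(3891, 490) ≈ 7.9408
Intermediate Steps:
Function('u')(q) = 7
Function('h')(b) = Add(56, Pow(b, 2), Mul(60, b))
Mul(Add(-3898, Function('u')(-31)), Pow(Add(Function('z')(-30), Function('h')(-11)), -1)) = Mul(Add(-3898, 7), Pow(Add(Add(23, -30), Add(56, Pow(-11, 2), Mul(60, -11))), -1)) = Mul(-3891, Pow(Add(-7, Add(56, 121, -660)), -1)) = Mul(-3891, Pow(Add(-7, -483), -1)) = Mul(-3891, Pow(-490, -1)) = Mul(-3891, Rational(-1, 490)) = Rational(3891, 490)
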